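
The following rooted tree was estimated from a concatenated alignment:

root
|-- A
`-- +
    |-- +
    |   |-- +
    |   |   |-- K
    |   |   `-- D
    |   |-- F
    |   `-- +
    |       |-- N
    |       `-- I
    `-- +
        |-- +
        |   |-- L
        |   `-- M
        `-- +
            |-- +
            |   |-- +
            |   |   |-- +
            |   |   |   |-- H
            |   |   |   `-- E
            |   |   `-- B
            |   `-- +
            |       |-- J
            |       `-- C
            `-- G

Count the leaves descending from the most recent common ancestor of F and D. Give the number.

The MRCA of F and D is the node subtending ((K,D),F,(N,I)).
That clade contains 5 terminal taxa: D, F, I, K, N.

5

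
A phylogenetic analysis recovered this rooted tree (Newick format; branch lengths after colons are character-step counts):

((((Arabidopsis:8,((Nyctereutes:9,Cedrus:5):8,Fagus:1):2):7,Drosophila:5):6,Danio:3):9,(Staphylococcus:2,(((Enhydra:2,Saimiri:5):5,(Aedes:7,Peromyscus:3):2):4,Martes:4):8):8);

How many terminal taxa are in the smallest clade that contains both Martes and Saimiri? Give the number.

5

The MRCA of Martes and Saimiri is the node subtending (((Enhydra,Saimiri),(Aedes,Peromyscus)),Martes).
That clade contains 5 terminal taxa: Aedes, Enhydra, Martes, Peromyscus, Saimiri.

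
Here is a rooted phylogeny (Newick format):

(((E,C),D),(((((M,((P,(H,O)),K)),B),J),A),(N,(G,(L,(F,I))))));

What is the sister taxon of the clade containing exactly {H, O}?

P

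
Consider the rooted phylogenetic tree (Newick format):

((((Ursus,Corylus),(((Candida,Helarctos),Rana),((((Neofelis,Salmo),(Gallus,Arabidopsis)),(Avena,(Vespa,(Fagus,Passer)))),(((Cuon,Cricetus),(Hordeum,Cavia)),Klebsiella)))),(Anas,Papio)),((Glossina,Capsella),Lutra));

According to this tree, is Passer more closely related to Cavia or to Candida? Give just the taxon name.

Cavia

The MRCA of Passer and Cavia subtends ((((Neofelis,Salmo),(Gallus,Arabidopsis)),(Avena,(Vespa,(Fagus,Passer)))),(((Cuon,Cricetus),(Hordeum,Cavia)),Klebsiella)) (13 taxa).
The MRCA of Passer and Candida subtends (((Candida,Helarctos),Rana),((((Neofelis,Salmo),(Gallus,Arabidopsis)),(Avena,(Vespa,(Fagus,Passer)))),(((Cuon,Cricetus),(Hordeum,Cavia)),Klebsiella))) (16 taxa).
The first is nested inside the second, so Passer shares a more recent common ancestor with Cavia.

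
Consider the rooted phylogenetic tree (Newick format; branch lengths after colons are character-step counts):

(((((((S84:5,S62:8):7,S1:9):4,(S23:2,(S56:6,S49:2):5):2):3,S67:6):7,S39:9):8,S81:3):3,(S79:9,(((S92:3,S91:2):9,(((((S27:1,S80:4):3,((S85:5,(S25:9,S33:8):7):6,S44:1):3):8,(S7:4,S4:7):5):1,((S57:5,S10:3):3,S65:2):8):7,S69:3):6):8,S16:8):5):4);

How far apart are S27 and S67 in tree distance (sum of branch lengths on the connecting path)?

The path runs S27 → … → MRCA → … → S67; the MRCA is the root of the tree.
Branch lengths along that path: 1 + 3 + 8 + 1 + 7 + 6 + 8 + 5 + 4 + 3 + 8 + 7 + 6 = 67.

67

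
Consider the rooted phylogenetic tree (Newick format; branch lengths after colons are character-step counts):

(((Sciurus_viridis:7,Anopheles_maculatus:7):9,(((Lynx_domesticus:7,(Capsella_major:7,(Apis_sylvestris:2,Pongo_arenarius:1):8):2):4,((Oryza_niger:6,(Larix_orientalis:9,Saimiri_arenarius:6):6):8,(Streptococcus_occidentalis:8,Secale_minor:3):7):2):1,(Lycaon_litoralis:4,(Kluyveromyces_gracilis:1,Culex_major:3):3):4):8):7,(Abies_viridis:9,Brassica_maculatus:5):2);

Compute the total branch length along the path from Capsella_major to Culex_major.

The path runs Capsella_major → … → MRCA → … → Culex_major; the MRCA is the node subtending (((Lynx_domesticus,(Capsella_major,(Apis_sylvestris,Pongo_arenarius))),((Oryza_niger,(Larix_orientalis,Saimiri_arenarius)),(Streptococcus_occidentalis,Secale_minor))),(Lycaon_litoralis,(Kluyveromyces_gracilis,Culex_major))).
Branch lengths along that path: 7 + 2 + 4 + 1 + 4 + 3 + 3 = 24.

24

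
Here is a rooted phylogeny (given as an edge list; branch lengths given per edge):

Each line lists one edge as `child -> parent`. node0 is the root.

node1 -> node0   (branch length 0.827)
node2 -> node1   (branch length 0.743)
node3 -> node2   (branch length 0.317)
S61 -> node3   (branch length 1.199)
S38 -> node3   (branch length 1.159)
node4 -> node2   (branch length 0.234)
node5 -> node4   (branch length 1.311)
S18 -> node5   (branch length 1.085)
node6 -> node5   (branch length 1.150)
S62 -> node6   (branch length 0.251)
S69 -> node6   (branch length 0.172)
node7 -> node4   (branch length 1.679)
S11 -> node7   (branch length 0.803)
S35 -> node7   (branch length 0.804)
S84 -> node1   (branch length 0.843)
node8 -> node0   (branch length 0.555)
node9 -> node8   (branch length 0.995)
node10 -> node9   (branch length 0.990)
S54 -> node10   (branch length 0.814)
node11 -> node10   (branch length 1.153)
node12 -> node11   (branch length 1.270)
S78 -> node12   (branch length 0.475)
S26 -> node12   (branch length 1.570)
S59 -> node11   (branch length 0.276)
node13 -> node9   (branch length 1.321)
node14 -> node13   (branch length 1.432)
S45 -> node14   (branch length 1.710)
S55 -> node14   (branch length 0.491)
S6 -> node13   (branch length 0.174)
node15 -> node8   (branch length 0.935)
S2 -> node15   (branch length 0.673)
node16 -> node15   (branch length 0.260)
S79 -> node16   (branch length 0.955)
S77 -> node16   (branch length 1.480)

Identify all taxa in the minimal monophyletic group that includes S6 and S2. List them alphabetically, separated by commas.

S2, S26, S45, S54, S55, S59, S6, S77, S78, S79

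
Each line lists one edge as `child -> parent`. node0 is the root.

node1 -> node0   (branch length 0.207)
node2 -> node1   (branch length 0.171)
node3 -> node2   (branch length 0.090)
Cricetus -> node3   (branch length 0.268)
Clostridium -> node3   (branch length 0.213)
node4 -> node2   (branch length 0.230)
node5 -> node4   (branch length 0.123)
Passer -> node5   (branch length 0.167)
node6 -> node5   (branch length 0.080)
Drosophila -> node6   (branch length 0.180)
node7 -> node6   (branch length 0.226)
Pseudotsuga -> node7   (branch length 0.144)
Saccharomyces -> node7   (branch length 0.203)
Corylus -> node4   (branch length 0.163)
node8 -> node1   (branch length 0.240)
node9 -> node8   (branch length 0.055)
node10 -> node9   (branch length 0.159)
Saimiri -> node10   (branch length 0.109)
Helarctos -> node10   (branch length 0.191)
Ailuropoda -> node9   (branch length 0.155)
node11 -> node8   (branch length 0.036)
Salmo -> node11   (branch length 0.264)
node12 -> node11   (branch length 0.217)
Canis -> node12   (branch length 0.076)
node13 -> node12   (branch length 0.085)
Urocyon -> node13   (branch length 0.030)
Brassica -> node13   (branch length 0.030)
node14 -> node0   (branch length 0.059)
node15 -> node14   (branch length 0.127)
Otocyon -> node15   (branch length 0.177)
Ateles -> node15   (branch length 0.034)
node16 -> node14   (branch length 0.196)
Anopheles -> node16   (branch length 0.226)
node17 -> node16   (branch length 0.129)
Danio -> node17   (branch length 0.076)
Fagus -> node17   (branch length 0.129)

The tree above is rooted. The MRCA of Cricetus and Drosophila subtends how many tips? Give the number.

7

The MRCA of Cricetus and Drosophila is the node subtending ((Cricetus,Clostridium),((Passer,(Drosophila,(Pseudotsuga,Saccharomyces))),Corylus)).
That clade contains 7 terminal taxa: Clostridium, Corylus, Cricetus, Drosophila, Passer, Pseudotsuga, Saccharomyces.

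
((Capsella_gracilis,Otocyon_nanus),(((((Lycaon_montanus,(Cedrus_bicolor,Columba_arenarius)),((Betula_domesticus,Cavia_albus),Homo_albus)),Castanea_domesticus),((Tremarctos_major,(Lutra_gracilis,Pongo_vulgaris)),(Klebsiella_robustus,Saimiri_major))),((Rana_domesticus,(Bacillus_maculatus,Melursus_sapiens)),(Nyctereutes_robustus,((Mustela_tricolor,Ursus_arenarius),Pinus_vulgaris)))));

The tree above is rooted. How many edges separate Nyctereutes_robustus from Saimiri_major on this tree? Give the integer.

7

The MRCA of Nyctereutes_robustus and Saimiri_major is the node subtending (((((Lycaon_montanus,(Cedrus_bicolor,Columba_arenarius)),((Betula_domesticus,Cavia_albus),Homo_albus)),Castanea_domesticus),((Tremarctos_major,(Lutra_gracilis,Pongo_vulgaris)),(Klebsiella_robustus,Saimiri_major))),((Rana_domesticus,(Bacillus_maculatus,Melursus_sapiens)),(Nyctereutes_robustus,((Mustela_tricolor,Ursus_arenarius),Pinus_vulgaris)))).
From Nyctereutes_robustus up to that node: 3 branches. From Saimiri_major up to the same node: 4 branches. Total: 3 + 4 = 7.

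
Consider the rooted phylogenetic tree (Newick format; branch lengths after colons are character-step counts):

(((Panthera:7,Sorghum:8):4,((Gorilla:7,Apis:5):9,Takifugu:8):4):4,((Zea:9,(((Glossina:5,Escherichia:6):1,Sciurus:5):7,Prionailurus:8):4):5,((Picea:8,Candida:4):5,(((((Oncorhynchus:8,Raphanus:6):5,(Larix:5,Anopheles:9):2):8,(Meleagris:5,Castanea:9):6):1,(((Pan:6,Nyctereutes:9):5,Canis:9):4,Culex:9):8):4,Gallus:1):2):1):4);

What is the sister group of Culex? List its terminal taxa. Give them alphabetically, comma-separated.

Culex attaches to the tree at the node subtending (((Pan,Nyctereutes),Canis),Culex).
The other lineage descending from that same node — the sister group — is ((Pan,Nyctereutes),Canis); its 3 tips in alphabetical order are the answer.

Canis, Nyctereutes, Pan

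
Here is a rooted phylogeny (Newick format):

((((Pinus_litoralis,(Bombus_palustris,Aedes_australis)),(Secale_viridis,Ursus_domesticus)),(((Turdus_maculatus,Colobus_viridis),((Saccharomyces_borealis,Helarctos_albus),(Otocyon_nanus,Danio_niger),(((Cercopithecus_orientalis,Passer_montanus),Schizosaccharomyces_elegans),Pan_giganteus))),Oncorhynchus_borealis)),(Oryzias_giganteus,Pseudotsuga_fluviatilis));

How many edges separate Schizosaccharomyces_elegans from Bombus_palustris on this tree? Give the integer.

10

The MRCA of Schizosaccharomyces_elegans and Bombus_palustris is the node subtending (((Pinus_litoralis,(Bombus_palustris,Aedes_australis)),(Secale_viridis,Ursus_domesticus)),(((Turdus_maculatus,Colobus_viridis),((Saccharomyces_borealis,Helarctos_albus),(Otocyon_nanus,Danio_niger),(((Cercopithecus_orientalis,Passer_montanus),Schizosaccharomyces_elegans),Pan_giganteus))),Oncorhynchus_borealis)).
From Schizosaccharomyces_elegans up to that node: 6 branches. From Bombus_palustris up to the same node: 4 branches. Total: 6 + 4 = 10.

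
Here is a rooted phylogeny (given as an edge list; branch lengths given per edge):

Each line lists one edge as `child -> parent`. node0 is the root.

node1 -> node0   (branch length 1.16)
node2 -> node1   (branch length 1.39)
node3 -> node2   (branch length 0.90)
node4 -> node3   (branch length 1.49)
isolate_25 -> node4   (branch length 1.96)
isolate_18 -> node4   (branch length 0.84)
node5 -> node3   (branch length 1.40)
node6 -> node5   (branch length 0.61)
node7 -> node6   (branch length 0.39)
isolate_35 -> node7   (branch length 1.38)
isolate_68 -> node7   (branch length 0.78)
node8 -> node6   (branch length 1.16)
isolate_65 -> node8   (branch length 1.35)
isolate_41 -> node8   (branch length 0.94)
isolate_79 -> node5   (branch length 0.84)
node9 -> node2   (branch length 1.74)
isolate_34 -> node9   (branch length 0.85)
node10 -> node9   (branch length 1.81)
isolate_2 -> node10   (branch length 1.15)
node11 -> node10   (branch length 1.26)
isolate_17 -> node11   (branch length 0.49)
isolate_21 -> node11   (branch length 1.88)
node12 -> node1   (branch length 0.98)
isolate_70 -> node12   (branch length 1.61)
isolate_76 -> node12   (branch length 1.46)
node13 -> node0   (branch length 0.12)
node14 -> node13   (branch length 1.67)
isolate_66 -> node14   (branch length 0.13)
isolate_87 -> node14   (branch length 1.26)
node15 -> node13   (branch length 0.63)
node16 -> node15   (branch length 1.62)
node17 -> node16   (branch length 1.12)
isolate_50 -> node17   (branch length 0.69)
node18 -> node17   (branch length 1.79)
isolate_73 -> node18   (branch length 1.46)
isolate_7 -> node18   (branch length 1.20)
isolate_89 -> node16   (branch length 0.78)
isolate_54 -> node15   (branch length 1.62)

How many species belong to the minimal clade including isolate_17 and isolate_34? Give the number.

The MRCA of isolate_17 and isolate_34 is the node subtending (isolate_34,(isolate_2,(isolate_17,isolate_21))).
That clade contains 4 terminal taxa: isolate_17, isolate_2, isolate_21, isolate_34.

4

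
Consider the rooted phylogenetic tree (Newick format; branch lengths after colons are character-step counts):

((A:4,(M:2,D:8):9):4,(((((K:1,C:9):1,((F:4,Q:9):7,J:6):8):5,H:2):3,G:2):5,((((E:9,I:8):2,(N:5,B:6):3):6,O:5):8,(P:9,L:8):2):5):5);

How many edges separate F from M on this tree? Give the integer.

10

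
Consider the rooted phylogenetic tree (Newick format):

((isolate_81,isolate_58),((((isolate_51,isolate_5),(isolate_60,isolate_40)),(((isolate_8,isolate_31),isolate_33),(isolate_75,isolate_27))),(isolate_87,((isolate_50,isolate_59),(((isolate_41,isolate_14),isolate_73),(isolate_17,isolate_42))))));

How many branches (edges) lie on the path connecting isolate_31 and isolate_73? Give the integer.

The MRCA of isolate_31 and isolate_73 is the node subtending ((((isolate_51,isolate_5),(isolate_60,isolate_40)),(((isolate_8,isolate_31),isolate_33),(isolate_75,isolate_27))),(isolate_87,((isolate_50,isolate_59),(((isolate_41,isolate_14),isolate_73),(isolate_17,isolate_42))))).
From isolate_31 up to that node: 5 branches. From isolate_73 up to the same node: 5 branches. Total: 5 + 5 = 10.

10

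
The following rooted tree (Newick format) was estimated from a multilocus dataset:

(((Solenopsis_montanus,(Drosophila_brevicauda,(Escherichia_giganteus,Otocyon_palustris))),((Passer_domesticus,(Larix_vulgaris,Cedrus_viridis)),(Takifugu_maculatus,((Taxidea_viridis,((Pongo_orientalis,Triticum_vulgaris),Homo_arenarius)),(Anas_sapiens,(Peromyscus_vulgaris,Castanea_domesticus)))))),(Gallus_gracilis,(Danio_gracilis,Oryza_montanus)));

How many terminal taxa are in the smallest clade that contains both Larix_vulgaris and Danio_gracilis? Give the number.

18

The MRCA of Larix_vulgaris and Danio_gracilis is the root, so the clade is the entire tree.
That clade contains 18 terminal taxa: Anas_sapiens, Castanea_domesticus, Cedrus_viridis, Danio_gracilis, Drosophila_brevicauda, Escherichia_giganteus, Gallus_gracilis, Homo_arenarius, Larix_vulgaris, Oryza_montanus, Otocyon_palustris, Passer_domesticus, Peromyscus_vulgaris, Pongo_orientalis, Solenopsis_montanus, Takifugu_maculatus, Taxidea_viridis, Triticum_vulgaris.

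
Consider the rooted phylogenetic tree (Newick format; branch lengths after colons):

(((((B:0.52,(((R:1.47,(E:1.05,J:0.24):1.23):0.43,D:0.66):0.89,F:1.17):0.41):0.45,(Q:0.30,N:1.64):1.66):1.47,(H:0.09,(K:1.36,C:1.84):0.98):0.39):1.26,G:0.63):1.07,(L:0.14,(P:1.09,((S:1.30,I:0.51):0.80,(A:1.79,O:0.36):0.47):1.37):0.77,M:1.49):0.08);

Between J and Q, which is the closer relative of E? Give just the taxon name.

J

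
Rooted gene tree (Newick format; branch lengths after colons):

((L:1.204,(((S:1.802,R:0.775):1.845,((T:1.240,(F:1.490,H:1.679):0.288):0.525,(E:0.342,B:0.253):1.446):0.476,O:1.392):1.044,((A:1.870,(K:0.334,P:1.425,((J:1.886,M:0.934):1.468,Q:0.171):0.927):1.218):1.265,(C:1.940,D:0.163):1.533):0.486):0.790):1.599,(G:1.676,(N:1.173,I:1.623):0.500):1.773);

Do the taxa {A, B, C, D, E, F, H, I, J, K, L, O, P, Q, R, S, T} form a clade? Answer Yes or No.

The MRCA of the listed taxa is the root, so the smallest clade containing them is the whole tree.
That clade also contains G, M, N, which are not in the proposed group, so the group is not monophyletic.

No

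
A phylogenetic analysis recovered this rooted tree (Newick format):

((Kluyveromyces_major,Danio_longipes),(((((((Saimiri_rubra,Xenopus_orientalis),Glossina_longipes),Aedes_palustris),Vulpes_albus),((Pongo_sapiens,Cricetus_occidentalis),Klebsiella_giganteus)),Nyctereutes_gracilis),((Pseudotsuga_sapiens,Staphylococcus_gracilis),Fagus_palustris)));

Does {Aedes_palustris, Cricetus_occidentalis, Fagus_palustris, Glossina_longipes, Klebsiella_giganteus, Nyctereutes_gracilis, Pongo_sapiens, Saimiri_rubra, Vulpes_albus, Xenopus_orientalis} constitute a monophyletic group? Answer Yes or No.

The MRCA of the listed taxa subtends (((((((Saimiri_rubra,Xenopus_orientalis),Glossina_longipes),Aedes_palustris),Vulpes_albus),((Pongo_sapiens,Cricetus_occidentalis),Klebsiella_giganteus)),Nyctereutes_gracilis),((Pseudotsuga_sapiens,Staphylococcus_gracilis),Fagus_palustris)).
That clade also contains Pseudotsuga_sapiens, Staphylococcus_gracilis, which are not in the proposed group, so the group is not monophyletic.

No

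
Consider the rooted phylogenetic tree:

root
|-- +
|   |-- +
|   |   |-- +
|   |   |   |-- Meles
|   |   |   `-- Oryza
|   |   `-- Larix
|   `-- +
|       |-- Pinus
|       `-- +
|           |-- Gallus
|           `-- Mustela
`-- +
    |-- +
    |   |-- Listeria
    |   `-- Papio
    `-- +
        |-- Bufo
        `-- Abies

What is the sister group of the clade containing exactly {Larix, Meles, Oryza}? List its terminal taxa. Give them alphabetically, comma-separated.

The clade containing exactly {Larix, Meles, Oryza} attaches to the tree at the node subtending (((Meles,Oryza),Larix),(Pinus,(Gallus,Mustela))).
The other lineage descending from that same node — the sister group — is (Pinus,(Gallus,Mustela)); its 3 tips in alphabetical order are the answer.

Gallus, Mustela, Pinus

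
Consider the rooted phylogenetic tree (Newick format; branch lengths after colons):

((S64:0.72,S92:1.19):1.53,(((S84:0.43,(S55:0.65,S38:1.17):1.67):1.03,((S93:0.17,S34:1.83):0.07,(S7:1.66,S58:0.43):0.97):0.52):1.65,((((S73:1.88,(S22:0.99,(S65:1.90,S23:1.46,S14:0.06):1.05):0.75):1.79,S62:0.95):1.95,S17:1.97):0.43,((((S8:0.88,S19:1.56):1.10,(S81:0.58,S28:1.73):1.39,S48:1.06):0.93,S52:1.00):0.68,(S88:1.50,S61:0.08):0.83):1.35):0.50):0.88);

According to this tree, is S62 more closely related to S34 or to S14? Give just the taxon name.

S14

The MRCA of S62 and S14 subtends ((S73,(S22,(S65,S23,S14))),S62) (6 taxa).
The MRCA of S62 and S34 subtends (((S84,(S55,S38)),((S93,S34),(S7,S58))),((((S73,(S22,(S65,S23,S14))),S62),S17),((((S8,S19),(S81,S28),S48),S52),(S88,S61)))) (22 taxa).
The first is nested inside the second, so S62 shares a more recent common ancestor with S14.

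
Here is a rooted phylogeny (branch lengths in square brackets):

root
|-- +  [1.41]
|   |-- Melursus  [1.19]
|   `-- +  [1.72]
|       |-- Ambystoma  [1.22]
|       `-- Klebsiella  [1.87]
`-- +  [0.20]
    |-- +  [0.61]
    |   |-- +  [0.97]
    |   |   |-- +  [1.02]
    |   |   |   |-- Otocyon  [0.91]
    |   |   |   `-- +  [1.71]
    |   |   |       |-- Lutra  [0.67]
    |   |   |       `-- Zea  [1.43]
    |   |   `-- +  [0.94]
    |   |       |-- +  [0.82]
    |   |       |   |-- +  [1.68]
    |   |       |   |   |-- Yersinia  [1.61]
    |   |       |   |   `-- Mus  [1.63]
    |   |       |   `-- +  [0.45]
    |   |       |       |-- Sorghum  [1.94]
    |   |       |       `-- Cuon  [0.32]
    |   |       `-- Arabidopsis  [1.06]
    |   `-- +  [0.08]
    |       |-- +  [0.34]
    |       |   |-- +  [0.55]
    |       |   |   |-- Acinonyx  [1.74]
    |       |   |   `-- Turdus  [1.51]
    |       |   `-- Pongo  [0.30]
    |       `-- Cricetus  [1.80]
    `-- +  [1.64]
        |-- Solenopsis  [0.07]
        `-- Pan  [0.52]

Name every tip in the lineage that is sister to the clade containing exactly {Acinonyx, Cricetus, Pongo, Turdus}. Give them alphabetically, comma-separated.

Arabidopsis, Cuon, Lutra, Mus, Otocyon, Sorghum, Yersinia, Zea

The clade containing exactly {Acinonyx, Cricetus, Pongo, Turdus} attaches to the tree at the node subtending (((Otocyon,(Lutra,Zea)),(((Yersinia,Mus),(Sorghum,Cuon)),Arabidopsis)),(((Acinonyx,Turdus),Pongo),Cricetus)).
The other lineage descending from that same node — the sister group — is ((Otocyon,(Lutra,Zea)),(((Yersinia,Mus),(Sorghum,Cuon)),Arabidopsis)); its 8 tips in alphabetical order are the answer.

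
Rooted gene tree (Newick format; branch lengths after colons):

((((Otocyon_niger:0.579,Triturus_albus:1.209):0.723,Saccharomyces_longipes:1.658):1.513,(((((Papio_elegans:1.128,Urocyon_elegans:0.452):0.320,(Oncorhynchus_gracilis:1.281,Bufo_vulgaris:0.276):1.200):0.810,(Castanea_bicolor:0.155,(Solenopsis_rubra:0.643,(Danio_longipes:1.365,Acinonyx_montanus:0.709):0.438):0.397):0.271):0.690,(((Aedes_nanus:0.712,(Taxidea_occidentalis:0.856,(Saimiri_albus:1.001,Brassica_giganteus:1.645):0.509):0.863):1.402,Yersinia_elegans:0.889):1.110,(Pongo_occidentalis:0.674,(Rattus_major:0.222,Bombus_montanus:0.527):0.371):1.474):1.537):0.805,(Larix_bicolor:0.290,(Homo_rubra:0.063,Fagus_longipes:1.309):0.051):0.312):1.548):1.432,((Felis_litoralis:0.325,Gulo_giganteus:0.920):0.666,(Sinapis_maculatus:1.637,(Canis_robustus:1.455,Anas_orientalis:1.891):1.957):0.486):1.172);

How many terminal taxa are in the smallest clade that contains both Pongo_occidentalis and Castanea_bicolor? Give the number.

16

The MRCA of Pongo_occidentalis and Castanea_bicolor is the node subtending ((((Papio_elegans,Urocyon_elegans),(Oncorhynchus_gracilis,Bufo_vulgaris)),(Castanea_bicolor,(Solenopsis_rubra,(Danio_longipes,Acinonyx_montanus)))),(((Aedes_nanus,(Taxidea_occidentalis,(Saimiri_albus,Brassica_giganteus))),Yersinia_elegans),(Pongo_occidentalis,(Rattus_major,Bombus_montanus)))).
That clade contains 16 terminal taxa: Acinonyx_montanus, Aedes_nanus, Bombus_montanus, Brassica_giganteus, Bufo_vulgaris, Castanea_bicolor, Danio_longipes, Oncorhynchus_gracilis, Papio_elegans, Pongo_occidentalis, Rattus_major, Saimiri_albus, Solenopsis_rubra, Taxidea_occidentalis, Urocyon_elegans, Yersinia_elegans.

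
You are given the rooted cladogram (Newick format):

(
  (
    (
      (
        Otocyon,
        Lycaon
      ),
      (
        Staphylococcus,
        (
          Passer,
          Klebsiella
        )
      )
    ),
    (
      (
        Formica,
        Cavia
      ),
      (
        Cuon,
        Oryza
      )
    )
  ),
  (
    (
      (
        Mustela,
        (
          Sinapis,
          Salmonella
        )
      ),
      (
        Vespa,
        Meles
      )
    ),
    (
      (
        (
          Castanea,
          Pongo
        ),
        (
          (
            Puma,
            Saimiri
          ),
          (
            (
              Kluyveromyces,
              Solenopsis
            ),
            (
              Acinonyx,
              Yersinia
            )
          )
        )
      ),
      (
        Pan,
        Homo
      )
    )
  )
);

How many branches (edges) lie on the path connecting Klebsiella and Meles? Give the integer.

The MRCA of Klebsiella and Meles is the root of the tree.
From Klebsiella up to that node: 5 branches. From Meles up to the same node: 4 branches. Total: 5 + 4 = 9.

9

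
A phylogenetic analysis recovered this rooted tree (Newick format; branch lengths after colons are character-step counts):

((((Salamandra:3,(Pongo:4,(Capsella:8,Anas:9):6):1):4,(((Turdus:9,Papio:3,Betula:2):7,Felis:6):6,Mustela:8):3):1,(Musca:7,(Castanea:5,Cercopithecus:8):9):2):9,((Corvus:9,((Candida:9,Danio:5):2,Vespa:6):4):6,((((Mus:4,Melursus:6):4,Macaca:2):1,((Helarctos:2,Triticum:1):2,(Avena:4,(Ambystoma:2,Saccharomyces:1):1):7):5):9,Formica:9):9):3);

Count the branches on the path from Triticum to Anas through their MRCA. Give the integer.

12

The MRCA of Triticum and Anas is the root of the tree.
From Triticum up to that node: 6 branches. From Anas up to the same node: 6 branches. Total: 6 + 6 = 12.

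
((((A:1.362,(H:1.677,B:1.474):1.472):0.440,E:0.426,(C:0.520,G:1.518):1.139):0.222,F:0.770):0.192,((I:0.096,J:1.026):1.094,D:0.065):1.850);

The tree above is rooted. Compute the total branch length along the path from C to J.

The path runs C → … → MRCA → … → J; the MRCA is the root of the tree.
Branch lengths along that path: 0.520 + 1.139 + 0.222 + 0.192 + 1.850 + 1.094 + 1.026 = 6.043.

6.043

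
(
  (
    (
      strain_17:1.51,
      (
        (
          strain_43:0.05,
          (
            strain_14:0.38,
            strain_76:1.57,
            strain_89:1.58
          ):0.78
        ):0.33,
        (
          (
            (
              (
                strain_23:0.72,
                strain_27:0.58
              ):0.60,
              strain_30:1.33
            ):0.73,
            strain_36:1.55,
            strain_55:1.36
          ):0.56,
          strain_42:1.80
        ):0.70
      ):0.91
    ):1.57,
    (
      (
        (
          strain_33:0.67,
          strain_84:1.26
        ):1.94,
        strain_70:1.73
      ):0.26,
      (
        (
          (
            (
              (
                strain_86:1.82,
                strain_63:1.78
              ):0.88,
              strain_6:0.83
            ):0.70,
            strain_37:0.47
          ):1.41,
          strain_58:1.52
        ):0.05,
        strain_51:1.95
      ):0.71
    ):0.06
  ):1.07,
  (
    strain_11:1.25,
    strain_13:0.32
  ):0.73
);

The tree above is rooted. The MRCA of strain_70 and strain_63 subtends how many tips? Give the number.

The MRCA of strain_70 and strain_63 is the node subtending (((strain_33,strain_84),strain_70),(((((strain_86,strain_63),strain_6),strain_37),strain_58),strain_51)).
That clade contains 9 terminal taxa: strain_33, strain_37, strain_51, strain_58, strain_6, strain_63, strain_70, strain_84, strain_86.

9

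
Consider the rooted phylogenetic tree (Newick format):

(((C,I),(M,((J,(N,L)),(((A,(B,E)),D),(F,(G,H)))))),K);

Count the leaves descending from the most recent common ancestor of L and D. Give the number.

10

The MRCA of L and D is the node subtending ((J,(N,L)),(((A,(B,E)),D),(F,(G,H)))).
That clade contains 10 terminal taxa: A, B, D, E, F, G, H, J, L, N.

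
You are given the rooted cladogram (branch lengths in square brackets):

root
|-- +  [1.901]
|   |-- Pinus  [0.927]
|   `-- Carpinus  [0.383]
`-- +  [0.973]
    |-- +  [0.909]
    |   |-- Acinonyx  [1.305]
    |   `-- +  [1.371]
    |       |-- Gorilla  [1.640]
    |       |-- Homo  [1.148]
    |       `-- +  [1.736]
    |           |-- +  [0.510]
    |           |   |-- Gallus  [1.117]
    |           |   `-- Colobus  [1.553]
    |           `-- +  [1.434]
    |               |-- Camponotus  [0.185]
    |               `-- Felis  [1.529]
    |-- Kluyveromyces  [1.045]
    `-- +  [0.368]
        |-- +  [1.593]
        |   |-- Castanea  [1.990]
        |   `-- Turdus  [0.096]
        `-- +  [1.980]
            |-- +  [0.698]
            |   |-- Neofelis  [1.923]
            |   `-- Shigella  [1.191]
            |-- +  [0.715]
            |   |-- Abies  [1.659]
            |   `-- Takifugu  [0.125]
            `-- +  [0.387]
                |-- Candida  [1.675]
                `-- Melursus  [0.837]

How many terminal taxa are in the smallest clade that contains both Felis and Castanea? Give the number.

The MRCA of Felis and Castanea is the node subtending ((Acinonyx,(Gorilla,Homo,((Gallus,Colobus),(Camponotus,Felis)))),Kluyveromyces,((Castanea,Turdus),((Neofelis,Shigella),(Abies,Takifugu),(Candida,Melursus)))).
That clade contains 16 terminal taxa: Abies, Acinonyx, Camponotus, Candida, Castanea, Colobus, Felis, Gallus, Gorilla, Homo, Kluyveromyces, Melursus, Neofelis, Shigella, Takifugu, Turdus.

16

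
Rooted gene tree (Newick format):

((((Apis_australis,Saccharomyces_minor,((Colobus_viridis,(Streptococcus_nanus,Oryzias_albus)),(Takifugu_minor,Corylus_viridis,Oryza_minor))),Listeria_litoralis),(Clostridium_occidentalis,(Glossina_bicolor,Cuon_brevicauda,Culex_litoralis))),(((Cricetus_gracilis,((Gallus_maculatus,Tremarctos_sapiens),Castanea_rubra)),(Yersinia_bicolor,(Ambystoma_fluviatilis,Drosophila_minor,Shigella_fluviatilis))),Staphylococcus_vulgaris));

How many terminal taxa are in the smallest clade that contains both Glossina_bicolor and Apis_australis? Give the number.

The MRCA of Glossina_bicolor and Apis_australis is the node subtending (((Apis_australis,Saccharomyces_minor,((Colobus_viridis,(Streptococcus_nanus,Oryzias_albus)),(Takifugu_minor,Corylus_viridis,Oryza_minor))),Listeria_litoralis),(Clostridium_occidentalis,(Glossina_bicolor,Cuon_brevicauda,Culex_litoralis))).
That clade contains 13 terminal taxa: Apis_australis, Clostridium_occidentalis, Colobus_viridis, Corylus_viridis, Culex_litoralis, Cuon_brevicauda, Glossina_bicolor, Listeria_litoralis, Oryza_minor, Oryzias_albus, Saccharomyces_minor, Streptococcus_nanus, Takifugu_minor.

13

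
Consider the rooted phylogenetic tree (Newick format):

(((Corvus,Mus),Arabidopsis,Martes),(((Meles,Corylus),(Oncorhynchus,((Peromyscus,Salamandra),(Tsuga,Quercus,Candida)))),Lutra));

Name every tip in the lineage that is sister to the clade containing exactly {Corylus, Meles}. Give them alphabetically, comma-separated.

The clade containing exactly {Corylus, Meles} attaches to the tree at the node subtending ((Meles,Corylus),(Oncorhynchus,((Peromyscus,Salamandra),(Tsuga,Quercus,Candida)))).
The other lineage descending from that same node — the sister group — is (Oncorhynchus,((Peromyscus,Salamandra),(Tsuga,Quercus,Candida))); its 6 tips in alphabetical order are the answer.

Candida, Oncorhynchus, Peromyscus, Quercus, Salamandra, Tsuga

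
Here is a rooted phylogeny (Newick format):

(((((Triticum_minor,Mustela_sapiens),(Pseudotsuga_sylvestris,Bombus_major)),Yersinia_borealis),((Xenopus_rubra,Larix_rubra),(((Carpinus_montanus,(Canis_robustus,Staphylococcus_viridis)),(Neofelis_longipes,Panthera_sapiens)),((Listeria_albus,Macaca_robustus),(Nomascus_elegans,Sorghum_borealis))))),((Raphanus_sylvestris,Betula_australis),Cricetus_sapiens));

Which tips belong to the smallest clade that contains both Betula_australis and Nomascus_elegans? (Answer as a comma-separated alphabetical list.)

Betula_australis, Bombus_major, Canis_robustus, Carpinus_montanus, Cricetus_sapiens, Larix_rubra, Listeria_albus, Macaca_robustus, Mustela_sapiens, Neofelis_longipes, Nomascus_elegans, Panthera_sapiens, Pseudotsuga_sylvestris, Raphanus_sylvestris, Sorghum_borealis, Staphylococcus_viridis, Triticum_minor, Xenopus_rubra, Yersinia_borealis

Tracing Betula_australis: it sits inside (Raphanus_sylvestris,Betula_australis).
Tracing Nomascus_elegans: it sits inside (Nomascus_elegans,Sorghum_borealis).
The smallest clade enclosing both is the whole tree (their MRCA is the root), so the answer is all 19 tips in alphabetical order.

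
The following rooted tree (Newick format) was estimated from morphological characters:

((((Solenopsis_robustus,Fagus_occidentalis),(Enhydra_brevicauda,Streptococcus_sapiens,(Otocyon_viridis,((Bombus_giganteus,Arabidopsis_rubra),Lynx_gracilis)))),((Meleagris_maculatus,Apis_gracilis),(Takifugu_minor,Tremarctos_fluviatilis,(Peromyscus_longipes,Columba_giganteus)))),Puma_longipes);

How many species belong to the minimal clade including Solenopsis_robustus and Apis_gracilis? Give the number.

14

The MRCA of Solenopsis_robustus and Apis_gracilis is the node subtending (((Solenopsis_robustus,Fagus_occidentalis),(Enhydra_brevicauda,Streptococcus_sapiens,(Otocyon_viridis,((Bombus_giganteus,Arabidopsis_rubra),Lynx_gracilis)))),((Meleagris_maculatus,Apis_gracilis),(Takifugu_minor,Tremarctos_fluviatilis,(Peromyscus_longipes,Columba_giganteus)))).
That clade contains 14 terminal taxa: Apis_gracilis, Arabidopsis_rubra, Bombus_giganteus, Columba_giganteus, Enhydra_brevicauda, Fagus_occidentalis, Lynx_gracilis, Meleagris_maculatus, Otocyon_viridis, Peromyscus_longipes, Solenopsis_robustus, Streptococcus_sapiens, Takifugu_minor, Tremarctos_fluviatilis.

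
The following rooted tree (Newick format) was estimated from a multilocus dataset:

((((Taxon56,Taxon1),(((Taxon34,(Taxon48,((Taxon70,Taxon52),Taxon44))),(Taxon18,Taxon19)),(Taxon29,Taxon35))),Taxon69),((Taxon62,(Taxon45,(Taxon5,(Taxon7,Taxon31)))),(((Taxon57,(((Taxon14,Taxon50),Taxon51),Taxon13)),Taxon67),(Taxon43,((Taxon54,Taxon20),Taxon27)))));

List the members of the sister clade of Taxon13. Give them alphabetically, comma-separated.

Taxon14, Taxon50, Taxon51

Taxon13 attaches to the tree at the node subtending (((Taxon14,Taxon50),Taxon51),Taxon13).
The other lineage descending from that same node — the sister group — is ((Taxon14,Taxon50),Taxon51); its 3 tips in alphabetical order are the answer.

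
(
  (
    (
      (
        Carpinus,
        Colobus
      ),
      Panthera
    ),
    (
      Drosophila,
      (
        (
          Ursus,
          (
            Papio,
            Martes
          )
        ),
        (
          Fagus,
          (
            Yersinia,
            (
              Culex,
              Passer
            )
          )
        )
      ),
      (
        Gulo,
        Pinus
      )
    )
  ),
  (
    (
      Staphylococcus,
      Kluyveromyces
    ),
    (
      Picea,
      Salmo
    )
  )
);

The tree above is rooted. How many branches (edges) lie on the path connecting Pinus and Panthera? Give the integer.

5

The MRCA of Pinus and Panthera is the node subtending (((Carpinus,Colobus),Panthera),(Drosophila,((Ursus,(Papio,Martes)),(Fagus,(Yersinia,(Culex,Passer)))),(Gulo,Pinus))).
From Pinus up to that node: 3 branches. From Panthera up to the same node: 2 branches. Total: 3 + 2 = 5.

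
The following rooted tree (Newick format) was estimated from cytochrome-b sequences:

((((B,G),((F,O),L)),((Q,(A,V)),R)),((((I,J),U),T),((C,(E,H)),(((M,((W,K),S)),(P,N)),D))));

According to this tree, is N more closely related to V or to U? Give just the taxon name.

The MRCA of N and U subtends ((((I,J),U),T),((C,(E,H)),(((M,((W,K),S)),(P,N)),D))) (14 taxa).
The MRCA of N and V is the root, subtending the entire tree (23 taxa).
The first is nested inside the second, so N shares a more recent common ancestor with U.

U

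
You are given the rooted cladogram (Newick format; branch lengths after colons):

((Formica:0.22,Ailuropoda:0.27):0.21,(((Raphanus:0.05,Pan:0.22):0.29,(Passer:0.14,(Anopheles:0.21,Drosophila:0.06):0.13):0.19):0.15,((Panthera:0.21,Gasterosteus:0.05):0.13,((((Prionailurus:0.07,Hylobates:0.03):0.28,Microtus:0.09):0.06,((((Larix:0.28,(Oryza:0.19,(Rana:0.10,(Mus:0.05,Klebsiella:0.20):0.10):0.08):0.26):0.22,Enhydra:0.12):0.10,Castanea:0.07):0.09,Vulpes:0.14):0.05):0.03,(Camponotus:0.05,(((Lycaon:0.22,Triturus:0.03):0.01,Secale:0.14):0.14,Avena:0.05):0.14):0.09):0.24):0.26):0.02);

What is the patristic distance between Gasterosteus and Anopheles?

The path runs Gasterosteus → … → MRCA → … → Anopheles; the MRCA is the node subtending (((Raphanus,Pan),(Passer,(Anopheles,Drosophila))),((Panthera,Gasterosteus),((((Prionailurus,Hylobates),Microtus),((((Larix,(Oryza,(Rana,(Mus,Klebsiella)))),Enhydra),Castanea),Vulpes)),(Camponotus,(((Lycaon,Triturus),Secale),Avena))))).
Branch lengths along that path: 0.05 + 0.13 + 0.26 + 0.15 + 0.19 + 0.13 + 0.21 = 1.12.

1.12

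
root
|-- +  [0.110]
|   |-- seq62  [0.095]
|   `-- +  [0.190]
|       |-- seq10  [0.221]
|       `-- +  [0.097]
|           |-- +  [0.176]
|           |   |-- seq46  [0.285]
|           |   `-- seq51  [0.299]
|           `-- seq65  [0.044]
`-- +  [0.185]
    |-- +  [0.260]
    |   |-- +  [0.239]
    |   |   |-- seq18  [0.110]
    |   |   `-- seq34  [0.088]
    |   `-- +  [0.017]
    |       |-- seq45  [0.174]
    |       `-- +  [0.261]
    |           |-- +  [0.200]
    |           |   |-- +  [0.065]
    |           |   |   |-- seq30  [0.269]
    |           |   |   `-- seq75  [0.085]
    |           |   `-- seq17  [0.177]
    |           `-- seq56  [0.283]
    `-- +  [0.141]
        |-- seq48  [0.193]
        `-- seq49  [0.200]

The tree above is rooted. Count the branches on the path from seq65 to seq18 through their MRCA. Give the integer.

8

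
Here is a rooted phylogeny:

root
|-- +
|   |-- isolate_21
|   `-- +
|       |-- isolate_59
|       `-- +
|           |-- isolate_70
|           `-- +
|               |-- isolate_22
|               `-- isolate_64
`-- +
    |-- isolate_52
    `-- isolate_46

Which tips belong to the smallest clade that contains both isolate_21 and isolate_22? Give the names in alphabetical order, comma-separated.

Tracing isolate_21: it sits inside (isolate_21,(isolate_59,(isolate_70,(isolate_22,isolate_64)))).
Tracing isolate_22: it sits inside (isolate_22,isolate_64).
The smallest clade enclosing both is (isolate_21,(isolate_59,(isolate_70,(isolate_22,isolate_64)))); the answer is its 5 terminal taxa in alphabetical order.

isolate_21, isolate_22, isolate_59, isolate_64, isolate_70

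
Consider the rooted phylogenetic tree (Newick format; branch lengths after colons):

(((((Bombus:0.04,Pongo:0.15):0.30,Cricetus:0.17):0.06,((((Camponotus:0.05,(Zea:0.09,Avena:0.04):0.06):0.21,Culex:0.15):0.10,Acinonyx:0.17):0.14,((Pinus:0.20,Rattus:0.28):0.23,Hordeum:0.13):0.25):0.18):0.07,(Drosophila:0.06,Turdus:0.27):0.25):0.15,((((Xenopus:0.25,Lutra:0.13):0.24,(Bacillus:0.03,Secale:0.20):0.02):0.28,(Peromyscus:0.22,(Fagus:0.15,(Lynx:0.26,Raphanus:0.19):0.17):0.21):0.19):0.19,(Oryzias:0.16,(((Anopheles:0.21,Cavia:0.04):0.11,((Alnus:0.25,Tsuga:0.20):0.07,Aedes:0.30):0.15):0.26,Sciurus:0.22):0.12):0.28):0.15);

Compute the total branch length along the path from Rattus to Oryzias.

The path runs Rattus → … → MRCA → … → Oryzias; the MRCA is the root of the tree.
Branch lengths along that path: 0.28 + 0.23 + 0.25 + 0.18 + 0.07 + 0.15 + 0.15 + 0.28 + 0.16 = 1.75.

1.75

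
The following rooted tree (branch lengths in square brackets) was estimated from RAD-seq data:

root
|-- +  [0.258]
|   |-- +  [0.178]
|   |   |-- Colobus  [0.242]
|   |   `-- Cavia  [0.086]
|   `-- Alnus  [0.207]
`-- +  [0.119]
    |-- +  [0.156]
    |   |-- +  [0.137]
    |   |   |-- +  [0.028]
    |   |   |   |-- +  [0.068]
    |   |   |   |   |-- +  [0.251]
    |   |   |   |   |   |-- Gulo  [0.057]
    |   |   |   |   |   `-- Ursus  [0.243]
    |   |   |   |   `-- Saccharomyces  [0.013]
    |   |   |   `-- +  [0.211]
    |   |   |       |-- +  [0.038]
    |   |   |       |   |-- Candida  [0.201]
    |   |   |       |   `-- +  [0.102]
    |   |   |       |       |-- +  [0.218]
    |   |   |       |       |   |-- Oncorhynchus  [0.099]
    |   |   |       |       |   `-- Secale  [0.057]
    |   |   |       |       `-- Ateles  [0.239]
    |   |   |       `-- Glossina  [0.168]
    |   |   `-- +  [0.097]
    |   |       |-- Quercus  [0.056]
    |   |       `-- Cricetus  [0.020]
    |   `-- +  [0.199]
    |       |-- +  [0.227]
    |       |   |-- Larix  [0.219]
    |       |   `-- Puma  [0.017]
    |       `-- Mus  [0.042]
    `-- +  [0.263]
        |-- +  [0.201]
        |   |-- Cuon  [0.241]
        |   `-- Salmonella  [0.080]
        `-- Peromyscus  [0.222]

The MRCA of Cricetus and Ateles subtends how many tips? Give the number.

The MRCA of Cricetus and Ateles is the node subtending ((((Gulo,Ursus),Saccharomyces),((Candida,((Oncorhynchus,Secale),Ateles)),Glossina)),(Quercus,Cricetus)).
That clade contains 10 terminal taxa: Ateles, Candida, Cricetus, Glossina, Gulo, Oncorhynchus, Quercus, Saccharomyces, Secale, Ursus.

10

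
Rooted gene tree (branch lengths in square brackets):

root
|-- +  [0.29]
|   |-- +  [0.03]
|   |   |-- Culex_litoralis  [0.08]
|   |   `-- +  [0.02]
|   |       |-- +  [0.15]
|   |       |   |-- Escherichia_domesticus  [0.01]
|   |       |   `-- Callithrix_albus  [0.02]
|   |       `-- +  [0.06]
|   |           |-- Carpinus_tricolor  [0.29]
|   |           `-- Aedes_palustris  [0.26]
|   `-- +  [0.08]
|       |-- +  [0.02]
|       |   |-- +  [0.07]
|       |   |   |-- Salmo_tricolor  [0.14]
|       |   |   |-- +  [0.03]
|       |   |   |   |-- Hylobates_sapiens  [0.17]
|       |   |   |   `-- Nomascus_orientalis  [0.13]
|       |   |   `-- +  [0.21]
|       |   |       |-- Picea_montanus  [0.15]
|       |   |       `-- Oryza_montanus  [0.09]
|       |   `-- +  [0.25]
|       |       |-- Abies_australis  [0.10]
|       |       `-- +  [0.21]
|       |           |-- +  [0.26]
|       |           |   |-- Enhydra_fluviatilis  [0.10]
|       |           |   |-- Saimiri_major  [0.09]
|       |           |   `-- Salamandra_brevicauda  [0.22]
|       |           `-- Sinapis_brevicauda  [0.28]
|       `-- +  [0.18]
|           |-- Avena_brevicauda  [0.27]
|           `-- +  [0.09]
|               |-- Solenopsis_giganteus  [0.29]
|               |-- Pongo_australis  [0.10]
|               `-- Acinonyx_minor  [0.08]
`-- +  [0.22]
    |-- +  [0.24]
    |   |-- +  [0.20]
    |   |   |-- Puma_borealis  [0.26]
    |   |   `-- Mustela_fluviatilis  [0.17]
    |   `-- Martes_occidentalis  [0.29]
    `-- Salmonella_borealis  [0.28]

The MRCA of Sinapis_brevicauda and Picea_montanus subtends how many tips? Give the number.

10

The MRCA of Sinapis_brevicauda and Picea_montanus is the node subtending ((Salmo_tricolor,(Hylobates_sapiens,Nomascus_orientalis),(Picea_montanus,Oryza_montanus)),(Abies_australis,((Enhydra_fluviatilis,Saimiri_major,Salamandra_brevicauda),Sinapis_brevicauda))).
That clade contains 10 terminal taxa: Abies_australis, Enhydra_fluviatilis, Hylobates_sapiens, Nomascus_orientalis, Oryza_montanus, Picea_montanus, Saimiri_major, Salamandra_brevicauda, Salmo_tricolor, Sinapis_brevicauda.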